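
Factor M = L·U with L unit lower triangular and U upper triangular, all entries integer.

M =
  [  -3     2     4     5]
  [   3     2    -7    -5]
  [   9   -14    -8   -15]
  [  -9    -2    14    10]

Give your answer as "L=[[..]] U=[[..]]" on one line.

L=[[1,0,0,0],[-1,1,0,0],[-3,-2,1,0],[3,-2,2,1]] U=[[-3,2,4,5],[0,4,-3,0],[0,0,-2,0],[0,0,0,-5]]

  row1 -= -1·row0 → [0,4,-3,0]
  row2 -= -3·row0 → [0,-8,4,0]
  row3 -= 3·row0 → [0,-8,2,-5]
  row2 -= -2·row1 → [0,0,-2,0]
  row3 -= -2·row1 → [0,0,-4,-5]
  row3 -= 2·row2 → [0,0,0,-5]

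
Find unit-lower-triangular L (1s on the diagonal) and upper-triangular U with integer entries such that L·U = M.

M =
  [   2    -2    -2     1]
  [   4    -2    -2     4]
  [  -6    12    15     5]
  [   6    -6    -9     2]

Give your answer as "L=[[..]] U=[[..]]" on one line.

  row1 -= 2·row0 → [0,2,2,2]
  row2 -= -3·row0 → [0,6,9,8]
  row3 -= 3·row0 → [0,0,-3,-1]
  row2 -= 3·row1 → [0,0,3,2]
  row3 -= 0·row1 → [0,0,-3,-1]
  row3 -= -1·row2 → [0,0,0,1]

L=[[1,0,0,0],[2,1,0,0],[-3,3,1,0],[3,0,-1,1]] U=[[2,-2,-2,1],[0,2,2,2],[0,0,3,2],[0,0,0,1]]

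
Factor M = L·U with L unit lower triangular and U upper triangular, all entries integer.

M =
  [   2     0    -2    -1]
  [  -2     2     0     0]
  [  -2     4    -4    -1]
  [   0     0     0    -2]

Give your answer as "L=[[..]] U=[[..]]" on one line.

  r1 -= -1·r0 → [0,2,-2,-1]
  r2 -= -1·r0 → [0,4,-6,-2]
  r3 -= 0·r0 → [0,0,0,-2]
  r2 -= 2·r1 → [0,0,-2,0]
  r3 -= 0·r1 → [0,0,0,-2]
  r3 -= 0·r2 → [0,0,0,-2]

L=[[1,0,0,0],[-1,1,0,0],[-1,2,1,0],[0,0,0,1]] U=[[2,0,-2,-1],[0,2,-2,-1],[0,0,-2,0],[0,0,0,-2]]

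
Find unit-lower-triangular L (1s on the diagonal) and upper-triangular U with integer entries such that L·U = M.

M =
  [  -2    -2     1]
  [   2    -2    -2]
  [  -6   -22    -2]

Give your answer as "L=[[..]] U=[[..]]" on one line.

  R1 -= -1·R0 → [0,-4,-1]
  R2 -= 3·R0 → [0,-16,-5]
  R2 -= 4·R1 → [0,0,-1]

L=[[1,0,0],[-1,1,0],[3,4,1]] U=[[-2,-2,1],[0,-4,-1],[0,0,-1]]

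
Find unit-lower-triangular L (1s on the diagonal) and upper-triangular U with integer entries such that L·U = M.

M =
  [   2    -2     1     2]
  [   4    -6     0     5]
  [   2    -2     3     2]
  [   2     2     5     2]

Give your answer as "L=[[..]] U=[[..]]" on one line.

L=[[1,0,0,0],[2,1,0,0],[1,0,1,0],[1,-2,0,1]] U=[[2,-2,1,2],[0,-2,-2,1],[0,0,2,0],[0,0,0,2]]

  r1 -= 2·r0 → [0,-2,-2,1]
  r2 -= 1·r0 → [0,0,2,0]
  r3 -= 1·r0 → [0,4,4,0]
  r2 -= 0·r1 → [0,0,2,0]
  r3 -= -2·r1 → [0,0,0,2]
  r3 -= 0·r2 → [0,0,0,2]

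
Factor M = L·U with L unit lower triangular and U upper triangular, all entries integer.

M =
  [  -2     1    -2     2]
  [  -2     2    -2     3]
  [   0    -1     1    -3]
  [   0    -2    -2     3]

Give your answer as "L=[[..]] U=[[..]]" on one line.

L=[[1,0,0,0],[1,1,0,0],[0,-1,1,0],[0,-2,-2,1]] U=[[-2,1,-2,2],[0,1,0,1],[0,0,1,-2],[0,0,0,1]]

  R1 -= 1·R0 → [0,1,0,1]
  R2 -= 0·R0 → [0,-1,1,-3]
  R3 -= 0·R0 → [0,-2,-2,3]
  R2 -= -1·R1 → [0,0,1,-2]
  R3 -= -2·R1 → [0,0,-2,5]
  R3 -= -2·R2 → [0,0,0,1]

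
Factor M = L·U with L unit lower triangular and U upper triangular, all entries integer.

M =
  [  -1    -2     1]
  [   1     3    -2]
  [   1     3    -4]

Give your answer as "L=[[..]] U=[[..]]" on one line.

L=[[1,0,0],[-1,1,0],[-1,1,1]] U=[[-1,-2,1],[0,1,-1],[0,0,-2]]

  R1 -= -1·R0 → [0,1,-1]
  R2 -= -1·R0 → [0,1,-3]
  R2 -= 1·R1 → [0,0,-2]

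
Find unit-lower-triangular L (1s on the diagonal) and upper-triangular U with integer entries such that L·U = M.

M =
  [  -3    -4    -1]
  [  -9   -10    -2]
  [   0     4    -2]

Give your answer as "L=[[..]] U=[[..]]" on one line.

  r1 -= 3·r0 → [0,2,1]
  r2 -= 0·r0 → [0,4,-2]
  r2 -= 2·r1 → [0,0,-4]

L=[[1,0,0],[3,1,0],[0,2,1]] U=[[-3,-4,-1],[0,2,1],[0,0,-4]]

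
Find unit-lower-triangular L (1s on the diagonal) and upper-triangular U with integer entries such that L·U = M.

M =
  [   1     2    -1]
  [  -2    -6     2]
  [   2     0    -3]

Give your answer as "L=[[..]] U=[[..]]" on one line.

  row1 -= -2·row0 → [0,-2,0]
  row2 -= 2·row0 → [0,-4,-1]
  row2 -= 2·row1 → [0,0,-1]

L=[[1,0,0],[-2,1,0],[2,2,1]] U=[[1,2,-1],[0,-2,0],[0,0,-1]]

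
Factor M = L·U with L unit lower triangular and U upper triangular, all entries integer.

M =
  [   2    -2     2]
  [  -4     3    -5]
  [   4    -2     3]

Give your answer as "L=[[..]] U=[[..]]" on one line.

L=[[1,0,0],[-2,1,0],[2,-2,1]] U=[[2,-2,2],[0,-1,-1],[0,0,-3]]

  R1 -= -2·R0 → [0,-1,-1]
  R2 -= 2·R0 → [0,2,-1]
  R2 -= -2·R1 → [0,0,-3]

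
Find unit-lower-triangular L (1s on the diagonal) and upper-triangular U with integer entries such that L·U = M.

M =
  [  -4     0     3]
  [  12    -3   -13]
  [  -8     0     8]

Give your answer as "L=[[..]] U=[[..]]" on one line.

L=[[1,0,0],[-3,1,0],[2,0,1]] U=[[-4,0,3],[0,-3,-4],[0,0,2]]

  row1 -= -3·row0 → [0,-3,-4]
  row2 -= 2·row0 → [0,0,2]
  row2 -= 0·row1 → [0,0,2]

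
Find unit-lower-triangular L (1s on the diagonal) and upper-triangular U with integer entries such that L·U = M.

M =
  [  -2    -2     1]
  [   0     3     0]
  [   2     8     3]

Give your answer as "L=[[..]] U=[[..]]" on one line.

L=[[1,0,0],[0,1,0],[-1,2,1]] U=[[-2,-2,1],[0,3,0],[0,0,4]]

  R1 -= 0·R0 → [0,3,0]
  R2 -= -1·R0 → [0,6,4]
  R2 -= 2·R1 → [0,0,4]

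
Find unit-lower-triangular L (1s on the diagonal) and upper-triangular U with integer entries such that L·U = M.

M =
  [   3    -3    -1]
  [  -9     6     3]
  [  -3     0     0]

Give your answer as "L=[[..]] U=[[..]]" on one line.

L=[[1,0,0],[-3,1,0],[-1,1,1]] U=[[3,-3,-1],[0,-3,0],[0,0,-1]]

  R1 -= -3·R0 → [0,-3,0]
  R2 -= -1·R0 → [0,-3,-1]
  R2 -= 1·R1 → [0,0,-1]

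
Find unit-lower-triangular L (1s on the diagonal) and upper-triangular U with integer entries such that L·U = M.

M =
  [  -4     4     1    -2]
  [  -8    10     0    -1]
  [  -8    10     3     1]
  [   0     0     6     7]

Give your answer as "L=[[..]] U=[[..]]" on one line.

L=[[1,0,0,0],[2,1,0,0],[2,1,1,0],[0,0,2,1]] U=[[-4,4,1,-2],[0,2,-2,3],[0,0,3,2],[0,0,0,3]]

  r1 -= 2·r0 → [0,2,-2,3]
  r2 -= 2·r0 → [0,2,1,5]
  r3 -= 0·r0 → [0,0,6,7]
  r2 -= 1·r1 → [0,0,3,2]
  r3 -= 0·r1 → [0,0,6,7]
  r3 -= 2·r2 → [0,0,0,3]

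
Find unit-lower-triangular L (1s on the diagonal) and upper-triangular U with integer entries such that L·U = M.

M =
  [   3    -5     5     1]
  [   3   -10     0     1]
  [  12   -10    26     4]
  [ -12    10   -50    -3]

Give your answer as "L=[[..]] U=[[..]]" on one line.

  row1 -= 1·row0 → [0,-5,-5,0]
  row2 -= 4·row0 → [0,10,6,0]
  row3 -= -4·row0 → [0,-10,-30,1]
  row2 -= -2·row1 → [0,0,-4,0]
  row3 -= 2·row1 → [0,0,-20,1]
  row3 -= 5·row2 → [0,0,0,1]

L=[[1,0,0,0],[1,1,0,0],[4,-2,1,0],[-4,2,5,1]] U=[[3,-5,5,1],[0,-5,-5,0],[0,0,-4,0],[0,0,0,1]]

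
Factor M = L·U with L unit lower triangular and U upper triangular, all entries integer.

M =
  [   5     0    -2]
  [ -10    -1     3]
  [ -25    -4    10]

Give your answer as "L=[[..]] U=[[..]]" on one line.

  R1 -= -2·R0 → [0,-1,-1]
  R2 -= -5·R0 → [0,-4,0]
  R2 -= 4·R1 → [0,0,4]

L=[[1,0,0],[-2,1,0],[-5,4,1]] U=[[5,0,-2],[0,-1,-1],[0,0,4]]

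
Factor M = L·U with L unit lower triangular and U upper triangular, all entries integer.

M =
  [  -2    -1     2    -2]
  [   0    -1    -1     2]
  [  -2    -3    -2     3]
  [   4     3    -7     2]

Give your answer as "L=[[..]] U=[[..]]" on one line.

L=[[1,0,0,0],[0,1,0,0],[1,2,1,0],[-2,-1,2,1]] U=[[-2,-1,2,-2],[0,-1,-1,2],[0,0,-2,1],[0,0,0,-2]]

  row1 -= 0·row0 → [0,-1,-1,2]
  row2 -= 1·row0 → [0,-2,-4,5]
  row3 -= -2·row0 → [0,1,-3,-2]
  row2 -= 2·row1 → [0,0,-2,1]
  row3 -= -1·row1 → [0,0,-4,0]
  row3 -= 2·row2 → [0,0,0,-2]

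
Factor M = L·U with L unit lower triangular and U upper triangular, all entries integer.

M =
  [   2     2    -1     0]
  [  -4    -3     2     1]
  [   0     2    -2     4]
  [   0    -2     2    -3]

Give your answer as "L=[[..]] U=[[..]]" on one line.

L=[[1,0,0,0],[-2,1,0,0],[0,2,1,0],[0,-2,-1,1]] U=[[2,2,-1,0],[0,1,0,1],[0,0,-2,2],[0,0,0,1]]

  row1 -= -2·row0 → [0,1,0,1]
  row2 -= 0·row0 → [0,2,-2,4]
  row3 -= 0·row0 → [0,-2,2,-3]
  row2 -= 2·row1 → [0,0,-2,2]
  row3 -= -2·row1 → [0,0,2,-1]
  row3 -= -1·row2 → [0,0,0,1]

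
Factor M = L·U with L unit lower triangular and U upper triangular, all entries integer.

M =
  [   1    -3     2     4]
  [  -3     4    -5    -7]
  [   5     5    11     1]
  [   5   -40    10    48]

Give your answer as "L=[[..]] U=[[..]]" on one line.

  R1 -= -3·R0 → [0,-5,1,5]
  R2 -= 5·R0 → [0,20,1,-19]
  R3 -= 5·R0 → [0,-25,0,28]
  R2 -= -4·R1 → [0,0,5,1]
  R3 -= 5·R1 → [0,0,-5,3]
  R3 -= -1·R2 → [0,0,0,4]

L=[[1,0,0,0],[-3,1,0,0],[5,-4,1,0],[5,5,-1,1]] U=[[1,-3,2,4],[0,-5,1,5],[0,0,5,1],[0,0,0,4]]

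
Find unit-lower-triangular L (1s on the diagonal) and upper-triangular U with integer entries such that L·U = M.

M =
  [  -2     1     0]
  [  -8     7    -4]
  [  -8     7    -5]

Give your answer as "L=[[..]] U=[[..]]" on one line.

L=[[1,0,0],[4,1,0],[4,1,1]] U=[[-2,1,0],[0,3,-4],[0,0,-1]]

  r1 -= 4·r0 → [0,3,-4]
  r2 -= 4·r0 → [0,3,-5]
  r2 -= 1·r1 → [0,0,-1]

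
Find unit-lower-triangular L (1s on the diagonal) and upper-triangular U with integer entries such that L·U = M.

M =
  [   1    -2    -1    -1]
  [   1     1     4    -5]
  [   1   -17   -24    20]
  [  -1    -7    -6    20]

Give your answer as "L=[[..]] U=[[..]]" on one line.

  r1 -= 1·r0 → [0,3,5,-4]
  r2 -= 1·r0 → [0,-15,-23,21]
  r3 -= -1·r0 → [0,-9,-7,19]
  r2 -= -5·r1 → [0,0,2,1]
  r3 -= -3·r1 → [0,0,8,7]
  r3 -= 4·r2 → [0,0,0,3]

L=[[1,0,0,0],[1,1,0,0],[1,-5,1,0],[-1,-3,4,1]] U=[[1,-2,-1,-1],[0,3,5,-4],[0,0,2,1],[0,0,0,3]]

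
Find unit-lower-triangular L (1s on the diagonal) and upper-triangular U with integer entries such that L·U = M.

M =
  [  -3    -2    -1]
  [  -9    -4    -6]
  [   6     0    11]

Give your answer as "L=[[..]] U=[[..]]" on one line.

L=[[1,0,0],[3,1,0],[-2,-2,1]] U=[[-3,-2,-1],[0,2,-3],[0,0,3]]

  r1 -= 3·r0 → [0,2,-3]
  r2 -= -2·r0 → [0,-4,9]
  r2 -= -2·r1 → [0,0,3]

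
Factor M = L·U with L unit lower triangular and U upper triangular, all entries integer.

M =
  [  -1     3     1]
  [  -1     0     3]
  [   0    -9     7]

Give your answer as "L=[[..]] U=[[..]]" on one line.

L=[[1,0,0],[1,1,0],[0,3,1]] U=[[-1,3,1],[0,-3,2],[0,0,1]]

  R1 -= 1·R0 → [0,-3,2]
  R2 -= 0·R0 → [0,-9,7]
  R2 -= 3·R1 → [0,0,1]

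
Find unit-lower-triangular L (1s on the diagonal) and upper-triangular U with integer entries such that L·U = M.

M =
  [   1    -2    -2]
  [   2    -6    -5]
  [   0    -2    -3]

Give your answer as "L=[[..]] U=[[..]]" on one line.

  R1 -= 2·R0 → [0,-2,-1]
  R2 -= 0·R0 → [0,-2,-3]
  R2 -= 1·R1 → [0,0,-2]

L=[[1,0,0],[2,1,0],[0,1,1]] U=[[1,-2,-2],[0,-2,-1],[0,0,-2]]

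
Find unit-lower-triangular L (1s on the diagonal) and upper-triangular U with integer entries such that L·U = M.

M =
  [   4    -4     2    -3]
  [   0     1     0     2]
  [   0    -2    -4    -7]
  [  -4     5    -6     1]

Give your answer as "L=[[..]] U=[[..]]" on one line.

  row1 -= 0·row0 → [0,1,0,2]
  row2 -= 0·row0 → [0,-2,-4,-7]
  row3 -= -1·row0 → [0,1,-4,-2]
  row2 -= -2·row1 → [0,0,-4,-3]
  row3 -= 1·row1 → [0,0,-4,-4]
  row3 -= 1·row2 → [0,0,0,-1]

L=[[1,0,0,0],[0,1,0,0],[0,-2,1,0],[-1,1,1,1]] U=[[4,-4,2,-3],[0,1,0,2],[0,0,-4,-3],[0,0,0,-1]]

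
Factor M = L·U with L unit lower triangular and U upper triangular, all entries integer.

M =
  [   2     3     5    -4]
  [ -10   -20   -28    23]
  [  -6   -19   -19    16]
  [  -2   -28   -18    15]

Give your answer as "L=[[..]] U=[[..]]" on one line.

  row1 -= -5·row0 → [0,-5,-3,3]
  row2 -= -3·row0 → [0,-10,-4,4]
  row3 -= -1·row0 → [0,-25,-13,11]
  row2 -= 2·row1 → [0,0,2,-2]
  row3 -= 5·row1 → [0,0,2,-4]
  row3 -= 1·row2 → [0,0,0,-2]

L=[[1,0,0,0],[-5,1,0,0],[-3,2,1,0],[-1,5,1,1]] U=[[2,3,5,-4],[0,-5,-3,3],[0,0,2,-2],[0,0,0,-2]]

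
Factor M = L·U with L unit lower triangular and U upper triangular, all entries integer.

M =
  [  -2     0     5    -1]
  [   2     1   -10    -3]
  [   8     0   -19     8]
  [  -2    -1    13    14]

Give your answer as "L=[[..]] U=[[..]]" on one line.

L=[[1,0,0,0],[-1,1,0,0],[-4,0,1,0],[1,-1,3,1]] U=[[-2,0,5,-1],[0,1,-5,-4],[0,0,1,4],[0,0,0,-1]]

  r1 -= -1·r0 → [0,1,-5,-4]
  r2 -= -4·r0 → [0,0,1,4]
  r3 -= 1·r0 → [0,-1,8,15]
  r2 -= 0·r1 → [0,0,1,4]
  r3 -= -1·r1 → [0,0,3,11]
  r3 -= 3·r2 → [0,0,0,-1]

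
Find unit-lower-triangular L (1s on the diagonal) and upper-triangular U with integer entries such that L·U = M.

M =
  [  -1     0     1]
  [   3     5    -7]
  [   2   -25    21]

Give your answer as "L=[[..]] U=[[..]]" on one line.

  row1 -= -3·row0 → [0,5,-4]
  row2 -= -2·row0 → [0,-25,23]
  row2 -= -5·row1 → [0,0,3]

L=[[1,0,0],[-3,1,0],[-2,-5,1]] U=[[-1,0,1],[0,5,-4],[0,0,3]]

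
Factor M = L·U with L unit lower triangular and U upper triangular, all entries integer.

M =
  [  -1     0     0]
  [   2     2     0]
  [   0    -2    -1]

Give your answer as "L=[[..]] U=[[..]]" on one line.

  R1 -= -2·R0 → [0,2,0]
  R2 -= 0·R0 → [0,-2,-1]
  R2 -= -1·R1 → [0,0,-1]

L=[[1,0,0],[-2,1,0],[0,-1,1]] U=[[-1,0,0],[0,2,0],[0,0,-1]]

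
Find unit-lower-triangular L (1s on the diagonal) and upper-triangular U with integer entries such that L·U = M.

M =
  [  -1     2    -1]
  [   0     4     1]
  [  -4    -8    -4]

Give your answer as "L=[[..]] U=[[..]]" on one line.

  R1 -= 0·R0 → [0,4,1]
  R2 -= 4·R0 → [0,-16,0]
  R2 -= -4·R1 → [0,0,4]

L=[[1,0,0],[0,1,0],[4,-4,1]] U=[[-1,2,-1],[0,4,1],[0,0,4]]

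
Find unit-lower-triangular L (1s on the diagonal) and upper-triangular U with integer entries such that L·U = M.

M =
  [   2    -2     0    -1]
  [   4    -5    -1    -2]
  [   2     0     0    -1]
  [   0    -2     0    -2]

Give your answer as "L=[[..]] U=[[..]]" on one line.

L=[[1,0,0,0],[2,1,0,0],[1,-2,1,0],[0,2,-1,1]] U=[[2,-2,0,-1],[0,-1,-1,0],[0,0,-2,0],[0,0,0,-2]]

  row1 -= 2·row0 → [0,-1,-1,0]
  row2 -= 1·row0 → [0,2,0,0]
  row3 -= 0·row0 → [0,-2,0,-2]
  row2 -= -2·row1 → [0,0,-2,0]
  row3 -= 2·row1 → [0,0,2,-2]
  row3 -= -1·row2 → [0,0,0,-2]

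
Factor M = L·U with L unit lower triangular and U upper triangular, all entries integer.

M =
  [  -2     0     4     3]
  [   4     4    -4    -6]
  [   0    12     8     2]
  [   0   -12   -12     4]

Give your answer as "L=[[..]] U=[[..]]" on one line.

L=[[1,0,0,0],[-2,1,0,0],[0,3,1,0],[0,-3,0,1]] U=[[-2,0,4,3],[0,4,4,0],[0,0,-4,2],[0,0,0,4]]

  R1 -= -2·R0 → [0,4,4,0]
  R2 -= 0·R0 → [0,12,8,2]
  R3 -= 0·R0 → [0,-12,-12,4]
  R2 -= 3·R1 → [0,0,-4,2]
  R3 -= -3·R1 → [0,0,0,4]
  R3 -= 0·R2 → [0,0,0,4]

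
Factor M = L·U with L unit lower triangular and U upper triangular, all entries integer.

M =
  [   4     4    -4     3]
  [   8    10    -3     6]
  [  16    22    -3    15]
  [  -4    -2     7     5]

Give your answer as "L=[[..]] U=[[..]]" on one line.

L=[[1,0,0,0],[2,1,0,0],[4,3,1,0],[-1,1,1,1]] U=[[4,4,-4,3],[0,2,5,0],[0,0,-2,3],[0,0,0,5]]

  r1 -= 2·r0 → [0,2,5,0]
  r2 -= 4·r0 → [0,6,13,3]
  r3 -= -1·r0 → [0,2,3,8]
  r2 -= 3·r1 → [0,0,-2,3]
  r3 -= 1·r1 → [0,0,-2,8]
  r3 -= 1·r2 → [0,0,0,5]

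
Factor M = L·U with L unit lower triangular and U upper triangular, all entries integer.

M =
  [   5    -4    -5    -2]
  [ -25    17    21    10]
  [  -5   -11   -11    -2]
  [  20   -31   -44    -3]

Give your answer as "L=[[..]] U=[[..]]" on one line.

  row1 -= -5·row0 → [0,-3,-4,0]
  row2 -= -1·row0 → [0,-15,-16,-4]
  row3 -= 4·row0 → [0,-15,-24,5]
  row2 -= 5·row1 → [0,0,4,-4]
  row3 -= 5·row1 → [0,0,-4,5]
  row3 -= -1·row2 → [0,0,0,1]

L=[[1,0,0,0],[-5,1,0,0],[-1,5,1,0],[4,5,-1,1]] U=[[5,-4,-5,-2],[0,-3,-4,0],[0,0,4,-4],[0,0,0,1]]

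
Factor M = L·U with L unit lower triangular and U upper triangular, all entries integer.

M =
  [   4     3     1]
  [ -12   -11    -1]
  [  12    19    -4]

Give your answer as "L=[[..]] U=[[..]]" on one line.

L=[[1,0,0],[-3,1,0],[3,-5,1]] U=[[4,3,1],[0,-2,2],[0,0,3]]

  r1 -= -3·r0 → [0,-2,2]
  r2 -= 3·r0 → [0,10,-7]
  r2 -= -5·r1 → [0,0,3]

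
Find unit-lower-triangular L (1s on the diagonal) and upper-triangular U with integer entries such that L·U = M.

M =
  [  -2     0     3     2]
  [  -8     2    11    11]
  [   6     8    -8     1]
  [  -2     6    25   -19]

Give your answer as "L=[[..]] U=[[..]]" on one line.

L=[[1,0,0,0],[4,1,0,0],[-3,4,1,0],[1,3,5,1]] U=[[-2,0,3,2],[0,2,-1,3],[0,0,5,-5],[0,0,0,-5]]

  row1 -= 4·row0 → [0,2,-1,3]
  row2 -= -3·row0 → [0,8,1,7]
  row3 -= 1·row0 → [0,6,22,-21]
  row2 -= 4·row1 → [0,0,5,-5]
  row3 -= 3·row1 → [0,0,25,-30]
  row3 -= 5·row2 → [0,0,0,-5]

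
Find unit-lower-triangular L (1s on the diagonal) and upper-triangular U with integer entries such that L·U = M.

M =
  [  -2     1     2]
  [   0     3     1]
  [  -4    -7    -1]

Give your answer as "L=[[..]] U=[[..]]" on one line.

  r1 -= 0·r0 → [0,3,1]
  r2 -= 2·r0 → [0,-9,-5]
  r2 -= -3·r1 → [0,0,-2]

L=[[1,0,0],[0,1,0],[2,-3,1]] U=[[-2,1,2],[0,3,1],[0,0,-2]]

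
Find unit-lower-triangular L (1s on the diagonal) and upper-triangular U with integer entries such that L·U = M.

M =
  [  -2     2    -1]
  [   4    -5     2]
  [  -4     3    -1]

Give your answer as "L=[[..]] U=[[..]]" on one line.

  R1 -= -2·R0 → [0,-1,0]
  R2 -= 2·R0 → [0,-1,1]
  R2 -= 1·R1 → [0,0,1]

L=[[1,0,0],[-2,1,0],[2,1,1]] U=[[-2,2,-1],[0,-1,0],[0,0,1]]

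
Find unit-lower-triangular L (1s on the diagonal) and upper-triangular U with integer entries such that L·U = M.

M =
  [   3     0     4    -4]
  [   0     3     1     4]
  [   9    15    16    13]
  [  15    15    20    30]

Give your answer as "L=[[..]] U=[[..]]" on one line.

L=[[1,0,0,0],[0,1,0,0],[3,5,1,0],[5,5,5,1]] U=[[3,0,4,-4],[0,3,1,4],[0,0,-1,5],[0,0,0,5]]

  R1 -= 0·R0 → [0,3,1,4]
  R2 -= 3·R0 → [0,15,4,25]
  R3 -= 5·R0 → [0,15,0,50]
  R2 -= 5·R1 → [0,0,-1,5]
  R3 -= 5·R1 → [0,0,-5,30]
  R3 -= 5·R2 → [0,0,0,5]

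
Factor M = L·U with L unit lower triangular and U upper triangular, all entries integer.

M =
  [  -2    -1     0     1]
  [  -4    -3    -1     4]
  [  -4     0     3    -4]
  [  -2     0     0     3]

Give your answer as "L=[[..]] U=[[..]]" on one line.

L=[[1,0,0,0],[2,1,0,0],[2,-2,1,0],[1,-1,-1,1]] U=[[-2,-1,0,1],[0,-1,-1,2],[0,0,1,-2],[0,0,0,2]]

  r1 -= 2·r0 → [0,-1,-1,2]
  r2 -= 2·r0 → [0,2,3,-6]
  r3 -= 1·r0 → [0,1,0,2]
  r2 -= -2·r1 → [0,0,1,-2]
  r3 -= -1·r1 → [0,0,-1,4]
  r3 -= -1·r2 → [0,0,0,2]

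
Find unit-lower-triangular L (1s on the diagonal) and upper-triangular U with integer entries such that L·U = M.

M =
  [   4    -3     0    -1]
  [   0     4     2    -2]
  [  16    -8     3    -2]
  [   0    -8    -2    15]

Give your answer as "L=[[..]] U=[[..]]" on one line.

  R1 -= 0·R0 → [0,4,2,-2]
  R2 -= 4·R0 → [0,4,3,2]
  R3 -= 0·R0 → [0,-8,-2,15]
  R2 -= 1·R1 → [0,0,1,4]
  R3 -= -2·R1 → [0,0,2,11]
  R3 -= 2·R2 → [0,0,0,3]

L=[[1,0,0,0],[0,1,0,0],[4,1,1,0],[0,-2,2,1]] U=[[4,-3,0,-1],[0,4,2,-2],[0,0,1,4],[0,0,0,3]]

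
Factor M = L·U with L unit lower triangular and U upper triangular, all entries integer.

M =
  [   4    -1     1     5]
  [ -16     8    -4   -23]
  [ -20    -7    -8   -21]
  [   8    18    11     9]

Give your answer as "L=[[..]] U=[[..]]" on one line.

L=[[1,0,0,0],[-4,1,0,0],[-5,-3,1,0],[2,5,-3,1]] U=[[4,-1,1,5],[0,4,0,-3],[0,0,-3,-5],[0,0,0,-1]]

  row1 -= -4·row0 → [0,4,0,-3]
  row2 -= -5·row0 → [0,-12,-3,4]
  row3 -= 2·row0 → [0,20,9,-1]
  row2 -= -3·row1 → [0,0,-3,-5]
  row3 -= 5·row1 → [0,0,9,14]
  row3 -= -3·row2 → [0,0,0,-1]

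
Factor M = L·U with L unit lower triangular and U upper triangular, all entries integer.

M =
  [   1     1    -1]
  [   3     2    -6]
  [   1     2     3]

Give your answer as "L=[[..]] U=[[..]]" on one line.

L=[[1,0,0],[3,1,0],[1,-1,1]] U=[[1,1,-1],[0,-1,-3],[0,0,1]]

  R1 -= 3·R0 → [0,-1,-3]
  R2 -= 1·R0 → [0,1,4]
  R2 -= -1·R1 → [0,0,1]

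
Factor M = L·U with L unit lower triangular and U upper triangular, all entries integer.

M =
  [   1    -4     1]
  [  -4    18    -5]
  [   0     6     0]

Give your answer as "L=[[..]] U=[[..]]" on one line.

L=[[1,0,0],[-4,1,0],[0,3,1]] U=[[1,-4,1],[0,2,-1],[0,0,3]]

  R1 -= -4·R0 → [0,2,-1]
  R2 -= 0·R0 → [0,6,0]
  R2 -= 3·R1 → [0,0,3]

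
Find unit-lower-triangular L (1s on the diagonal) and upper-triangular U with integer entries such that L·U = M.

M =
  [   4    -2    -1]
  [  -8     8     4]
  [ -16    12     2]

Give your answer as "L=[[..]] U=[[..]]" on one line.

  R1 -= -2·R0 → [0,4,2]
  R2 -= -4·R0 → [0,4,-2]
  R2 -= 1·R1 → [0,0,-4]

L=[[1,0,0],[-2,1,0],[-4,1,1]] U=[[4,-2,-1],[0,4,2],[0,0,-4]]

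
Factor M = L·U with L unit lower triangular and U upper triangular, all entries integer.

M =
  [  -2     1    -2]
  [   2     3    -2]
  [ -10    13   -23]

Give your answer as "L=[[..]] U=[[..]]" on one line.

  row1 -= -1·row0 → [0,4,-4]
  row2 -= 5·row0 → [0,8,-13]
  row2 -= 2·row1 → [0,0,-5]

L=[[1,0,0],[-1,1,0],[5,2,1]] U=[[-2,1,-2],[0,4,-4],[0,0,-5]]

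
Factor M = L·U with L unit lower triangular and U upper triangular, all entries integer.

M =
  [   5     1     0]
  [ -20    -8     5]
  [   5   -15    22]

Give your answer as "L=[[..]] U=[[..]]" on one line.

L=[[1,0,0],[-4,1,0],[1,4,1]] U=[[5,1,0],[0,-4,5],[0,0,2]]

  r1 -= -4·r0 → [0,-4,5]
  r2 -= 1·r0 → [0,-16,22]
  r2 -= 4·r1 → [0,0,2]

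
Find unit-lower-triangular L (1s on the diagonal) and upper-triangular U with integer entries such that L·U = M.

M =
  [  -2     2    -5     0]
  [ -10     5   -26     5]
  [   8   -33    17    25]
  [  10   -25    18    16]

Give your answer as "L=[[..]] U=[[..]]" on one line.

  row1 -= 5·row0 → [0,-5,-1,5]
  row2 -= -4·row0 → [0,-25,-3,25]
  row3 -= -5·row0 → [0,-15,-7,16]
  row2 -= 5·row1 → [0,0,2,0]
  row3 -= 3·row1 → [0,0,-4,1]
  row3 -= -2·row2 → [0,0,0,1]

L=[[1,0,0,0],[5,1,0,0],[-4,5,1,0],[-5,3,-2,1]] U=[[-2,2,-5,0],[0,-5,-1,5],[0,0,2,0],[0,0,0,1]]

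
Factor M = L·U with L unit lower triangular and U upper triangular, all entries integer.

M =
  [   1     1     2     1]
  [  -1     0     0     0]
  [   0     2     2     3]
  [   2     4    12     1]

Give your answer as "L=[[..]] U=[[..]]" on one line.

  R1 -= -1·R0 → [0,1,2,1]
  R2 -= 0·R0 → [0,2,2,3]
  R3 -= 2·R0 → [0,2,8,-1]
  R2 -= 2·R1 → [0,0,-2,1]
  R3 -= 2·R1 → [0,0,4,-3]
  R3 -= -2·R2 → [0,0,0,-1]

L=[[1,0,0,0],[-1,1,0,0],[0,2,1,0],[2,2,-2,1]] U=[[1,1,2,1],[0,1,2,1],[0,0,-2,1],[0,0,0,-1]]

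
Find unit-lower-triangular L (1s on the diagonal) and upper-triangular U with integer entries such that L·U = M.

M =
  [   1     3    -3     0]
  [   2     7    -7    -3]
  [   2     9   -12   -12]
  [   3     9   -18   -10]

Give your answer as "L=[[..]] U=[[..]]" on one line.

L=[[1,0,0,0],[2,1,0,0],[2,3,1,0],[3,0,3,1]] U=[[1,3,-3,0],[0,1,-1,-3],[0,0,-3,-3],[0,0,0,-1]]

  R1 -= 2·R0 → [0,1,-1,-3]
  R2 -= 2·R0 → [0,3,-6,-12]
  R3 -= 3·R0 → [0,0,-9,-10]
  R2 -= 3·R1 → [0,0,-3,-3]
  R3 -= 0·R1 → [0,0,-9,-10]
  R3 -= 3·R2 → [0,0,0,-1]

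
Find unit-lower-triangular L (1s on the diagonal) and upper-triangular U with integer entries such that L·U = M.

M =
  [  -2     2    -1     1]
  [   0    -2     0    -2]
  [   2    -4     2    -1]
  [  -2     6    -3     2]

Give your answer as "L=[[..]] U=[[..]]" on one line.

L=[[1,0,0,0],[0,1,0,0],[-1,1,1,0],[1,-2,-2,1]] U=[[-2,2,-1,1],[0,-2,0,-2],[0,0,1,2],[0,0,0,1]]

  R1 -= 0·R0 → [0,-2,0,-2]
  R2 -= -1·R0 → [0,-2,1,0]
  R3 -= 1·R0 → [0,4,-2,1]
  R2 -= 1·R1 → [0,0,1,2]
  R3 -= -2·R1 → [0,0,-2,-3]
  R3 -= -2·R2 → [0,0,0,1]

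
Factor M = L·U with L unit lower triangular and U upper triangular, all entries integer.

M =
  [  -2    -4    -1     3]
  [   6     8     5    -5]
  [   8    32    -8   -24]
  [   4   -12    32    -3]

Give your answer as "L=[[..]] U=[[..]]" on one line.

  r1 -= -3·r0 → [0,-4,2,4]
  r2 -= -4·r0 → [0,16,-12,-12]
  r3 -= -2·r0 → [0,-20,30,3]
  r2 -= -4·r1 → [0,0,-4,4]
  r3 -= 5·r1 → [0,0,20,-17]
  r3 -= -5·r2 → [0,0,0,3]

L=[[1,0,0,0],[-3,1,0,0],[-4,-4,1,0],[-2,5,-5,1]] U=[[-2,-4,-1,3],[0,-4,2,4],[0,0,-4,4],[0,0,0,3]]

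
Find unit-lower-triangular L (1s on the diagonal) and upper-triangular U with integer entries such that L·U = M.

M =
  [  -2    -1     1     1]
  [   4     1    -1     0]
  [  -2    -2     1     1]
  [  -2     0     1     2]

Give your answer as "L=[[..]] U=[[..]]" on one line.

L=[[1,0,0,0],[-2,1,0,0],[1,1,1,0],[1,-1,-1,1]] U=[[-2,-1,1,1],[0,-1,1,2],[0,0,-1,-2],[0,0,0,1]]

  row1 -= -2·row0 → [0,-1,1,2]
  row2 -= 1·row0 → [0,-1,0,0]
  row3 -= 1·row0 → [0,1,0,1]
  row2 -= 1·row1 → [0,0,-1,-2]
  row3 -= -1·row1 → [0,0,1,3]
  row3 -= -1·row2 → [0,0,0,1]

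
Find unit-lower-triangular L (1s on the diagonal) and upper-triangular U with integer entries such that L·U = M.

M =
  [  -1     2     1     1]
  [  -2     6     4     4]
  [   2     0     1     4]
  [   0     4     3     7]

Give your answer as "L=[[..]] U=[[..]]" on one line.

  row1 -= 2·row0 → [0,2,2,2]
  row2 -= -2·row0 → [0,4,3,6]
  row3 -= 0·row0 → [0,4,3,7]
  row2 -= 2·row1 → [0,0,-1,2]
  row3 -= 2·row1 → [0,0,-1,3]
  row3 -= 1·row2 → [0,0,0,1]

L=[[1,0,0,0],[2,1,0,0],[-2,2,1,0],[0,2,1,1]] U=[[-1,2,1,1],[0,2,2,2],[0,0,-1,2],[0,0,0,1]]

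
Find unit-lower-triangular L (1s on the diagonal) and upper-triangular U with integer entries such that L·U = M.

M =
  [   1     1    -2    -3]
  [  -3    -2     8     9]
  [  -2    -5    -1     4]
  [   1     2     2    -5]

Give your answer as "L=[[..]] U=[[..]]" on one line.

  row1 -= -3·row0 → [0,1,2,0]
  row2 -= -2·row0 → [0,-3,-5,-2]
  row3 -= 1·row0 → [0,1,4,-2]
  row2 -= -3·row1 → [0,0,1,-2]
  row3 -= 1·row1 → [0,0,2,-2]
  row3 -= 2·row2 → [0,0,0,2]

L=[[1,0,0,0],[-3,1,0,0],[-2,-3,1,0],[1,1,2,1]] U=[[1,1,-2,-3],[0,1,2,0],[0,0,1,-2],[0,0,0,2]]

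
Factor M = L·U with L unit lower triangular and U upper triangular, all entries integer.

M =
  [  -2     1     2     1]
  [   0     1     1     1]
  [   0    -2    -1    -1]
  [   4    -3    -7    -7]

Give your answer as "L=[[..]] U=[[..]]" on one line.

  row1 -= 0·row0 → [0,1,1,1]
  row2 -= 0·row0 → [0,-2,-1,-1]
  row3 -= -2·row0 → [0,-1,-3,-5]
  row2 -= -2·row1 → [0,0,1,1]
  row3 -= -1·row1 → [0,0,-2,-4]
  row3 -= -2·row2 → [0,0,0,-2]

L=[[1,0,0,0],[0,1,0,0],[0,-2,1,0],[-2,-1,-2,1]] U=[[-2,1,2,1],[0,1,1,1],[0,0,1,1],[0,0,0,-2]]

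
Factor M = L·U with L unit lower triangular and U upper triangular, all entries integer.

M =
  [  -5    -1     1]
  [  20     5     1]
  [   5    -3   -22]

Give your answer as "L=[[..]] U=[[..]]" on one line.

  R1 -= -4·R0 → [0,1,5]
  R2 -= -1·R0 → [0,-4,-21]
  R2 -= -4·R1 → [0,0,-1]

L=[[1,0,0],[-4,1,0],[-1,-4,1]] U=[[-5,-1,1],[0,1,5],[0,0,-1]]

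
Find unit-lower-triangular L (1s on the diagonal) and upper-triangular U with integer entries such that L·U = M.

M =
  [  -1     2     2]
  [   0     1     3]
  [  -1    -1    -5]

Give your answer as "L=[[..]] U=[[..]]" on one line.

  r1 -= 0·r0 → [0,1,3]
  r2 -= 1·r0 → [0,-3,-7]
  r2 -= -3·r1 → [0,0,2]

L=[[1,0,0],[0,1,0],[1,-3,1]] U=[[-1,2,2],[0,1,3],[0,0,2]]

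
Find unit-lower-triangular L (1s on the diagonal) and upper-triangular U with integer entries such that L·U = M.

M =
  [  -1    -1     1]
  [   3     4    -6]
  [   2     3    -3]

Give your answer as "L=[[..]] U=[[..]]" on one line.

  R1 -= -3·R0 → [0,1,-3]
  R2 -= -2·R0 → [0,1,-1]
  R2 -= 1·R1 → [0,0,2]

L=[[1,0,0],[-3,1,0],[-2,1,1]] U=[[-1,-1,1],[0,1,-3],[0,0,2]]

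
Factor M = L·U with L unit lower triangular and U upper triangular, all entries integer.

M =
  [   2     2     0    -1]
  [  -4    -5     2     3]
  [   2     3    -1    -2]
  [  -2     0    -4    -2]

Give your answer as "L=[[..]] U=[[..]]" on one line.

L=[[1,0,0,0],[-2,1,0,0],[1,-1,1,0],[-1,-2,0,1]] U=[[2,2,0,-1],[0,-1,2,1],[0,0,1,0],[0,0,0,-1]]

  r1 -= -2·r0 → [0,-1,2,1]
  r2 -= 1·r0 → [0,1,-1,-1]
  r3 -= -1·r0 → [0,2,-4,-3]
  r2 -= -1·r1 → [0,0,1,0]
  r3 -= -2·r1 → [0,0,0,-1]
  r3 -= 0·r2 → [0,0,0,-1]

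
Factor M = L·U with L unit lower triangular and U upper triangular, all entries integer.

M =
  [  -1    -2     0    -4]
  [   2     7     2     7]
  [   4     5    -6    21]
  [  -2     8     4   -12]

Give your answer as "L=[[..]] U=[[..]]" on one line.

L=[[1,0,0,0],[-2,1,0,0],[-4,-1,1,0],[2,4,1,1]] U=[[-1,-2,0,-4],[0,3,2,-1],[0,0,-4,4],[0,0,0,-4]]

  r1 -= -2·r0 → [0,3,2,-1]
  r2 -= -4·r0 → [0,-3,-6,5]
  r3 -= 2·r0 → [0,12,4,-4]
  r2 -= -1·r1 → [0,0,-4,4]
  r3 -= 4·r1 → [0,0,-4,0]
  r3 -= 1·r2 → [0,0,0,-4]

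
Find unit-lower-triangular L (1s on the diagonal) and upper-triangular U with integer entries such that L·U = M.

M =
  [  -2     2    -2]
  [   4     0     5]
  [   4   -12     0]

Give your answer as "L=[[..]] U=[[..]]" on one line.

L=[[1,0,0],[-2,1,0],[-2,-2,1]] U=[[-2,2,-2],[0,4,1],[0,0,-2]]

  r1 -= -2·r0 → [0,4,1]
  r2 -= -2·r0 → [0,-8,-4]
  r2 -= -2·r1 → [0,0,-2]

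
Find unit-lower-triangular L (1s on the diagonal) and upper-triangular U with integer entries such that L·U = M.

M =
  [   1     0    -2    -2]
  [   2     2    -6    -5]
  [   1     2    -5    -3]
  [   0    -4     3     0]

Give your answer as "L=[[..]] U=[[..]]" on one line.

  R1 -= 2·R0 → [0,2,-2,-1]
  R2 -= 1·R0 → [0,2,-3,-1]
  R3 -= 0·R0 → [0,-4,3,0]
  R2 -= 1·R1 → [0,0,-1,0]
  R3 -= -2·R1 → [0,0,-1,-2]
  R3 -= 1·R2 → [0,0,0,-2]

L=[[1,0,0,0],[2,1,0,0],[1,1,1,0],[0,-2,1,1]] U=[[1,0,-2,-2],[0,2,-2,-1],[0,0,-1,0],[0,0,0,-2]]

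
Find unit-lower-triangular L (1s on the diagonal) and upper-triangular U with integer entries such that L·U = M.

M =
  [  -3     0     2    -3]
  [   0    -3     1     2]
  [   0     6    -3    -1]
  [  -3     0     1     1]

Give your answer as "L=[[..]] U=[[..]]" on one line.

L=[[1,0,0,0],[0,1,0,0],[0,-2,1,0],[1,0,1,1]] U=[[-3,0,2,-3],[0,-3,1,2],[0,0,-1,3],[0,0,0,1]]

  r1 -= 0·r0 → [0,-3,1,2]
  r2 -= 0·r0 → [0,6,-3,-1]
  r3 -= 1·r0 → [0,0,-1,4]
  r2 -= -2·r1 → [0,0,-1,3]
  r3 -= 0·r1 → [0,0,-1,4]
  r3 -= 1·r2 → [0,0,0,1]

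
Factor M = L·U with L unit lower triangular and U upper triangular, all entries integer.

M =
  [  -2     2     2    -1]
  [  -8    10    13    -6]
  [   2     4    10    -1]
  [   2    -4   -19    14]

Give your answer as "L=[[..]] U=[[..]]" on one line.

L=[[1,0,0,0],[4,1,0,0],[-1,3,1,0],[-1,-1,4,1]] U=[[-2,2,2,-1],[0,2,5,-2],[0,0,-3,4],[0,0,0,-5]]

  R1 -= 4·R0 → [0,2,5,-2]
  R2 -= -1·R0 → [0,6,12,-2]
  R3 -= -1·R0 → [0,-2,-17,13]
  R2 -= 3·R1 → [0,0,-3,4]
  R3 -= -1·R1 → [0,0,-12,11]
  R3 -= 4·R2 → [0,0,0,-5]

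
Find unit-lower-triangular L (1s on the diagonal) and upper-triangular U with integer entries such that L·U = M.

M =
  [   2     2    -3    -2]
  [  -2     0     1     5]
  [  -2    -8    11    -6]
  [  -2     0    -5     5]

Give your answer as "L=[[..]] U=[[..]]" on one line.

L=[[1,0,0,0],[-1,1,0,0],[-1,-3,1,0],[-1,1,-3,1]] U=[[2,2,-3,-2],[0,2,-2,3],[0,0,2,1],[0,0,0,3]]

  R1 -= -1·R0 → [0,2,-2,3]
  R2 -= -1·R0 → [0,-6,8,-8]
  R3 -= -1·R0 → [0,2,-8,3]
  R2 -= -3·R1 → [0,0,2,1]
  R3 -= 1·R1 → [0,0,-6,0]
  R3 -= -3·R2 → [0,0,0,3]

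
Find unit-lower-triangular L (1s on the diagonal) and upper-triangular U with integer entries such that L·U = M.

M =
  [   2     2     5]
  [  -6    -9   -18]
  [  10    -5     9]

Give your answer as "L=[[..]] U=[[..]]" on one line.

  row1 -= -3·row0 → [0,-3,-3]
  row2 -= 5·row0 → [0,-15,-16]
  row2 -= 5·row1 → [0,0,-1]

L=[[1,0,0],[-3,1,0],[5,5,1]] U=[[2,2,5],[0,-3,-3],[0,0,-1]]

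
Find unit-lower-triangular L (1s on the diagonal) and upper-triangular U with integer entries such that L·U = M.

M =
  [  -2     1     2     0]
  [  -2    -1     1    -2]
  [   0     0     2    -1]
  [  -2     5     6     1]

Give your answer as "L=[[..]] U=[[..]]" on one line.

  r1 -= 1·r0 → [0,-2,-1,-2]
  r2 -= 0·r0 → [0,0,2,-1]
  r3 -= 1·r0 → [0,4,4,1]
  r2 -= 0·r1 → [0,0,2,-1]
  r3 -= -2·r1 → [0,0,2,-3]
  r3 -= 1·r2 → [0,0,0,-2]

L=[[1,0,0,0],[1,1,0,0],[0,0,1,0],[1,-2,1,1]] U=[[-2,1,2,0],[0,-2,-1,-2],[0,0,2,-1],[0,0,0,-2]]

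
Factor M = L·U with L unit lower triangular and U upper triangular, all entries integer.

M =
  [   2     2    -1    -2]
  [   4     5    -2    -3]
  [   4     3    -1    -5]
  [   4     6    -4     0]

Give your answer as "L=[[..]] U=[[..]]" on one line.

  R1 -= 2·R0 → [0,1,0,1]
  R2 -= 2·R0 → [0,-1,1,-1]
  R3 -= 2·R0 → [0,2,-2,4]
  R2 -= -1·R1 → [0,0,1,0]
  R3 -= 2·R1 → [0,0,-2,2]
  R3 -= -2·R2 → [0,0,0,2]

L=[[1,0,0,0],[2,1,0,0],[2,-1,1,0],[2,2,-2,1]] U=[[2,2,-1,-2],[0,1,0,1],[0,0,1,0],[0,0,0,2]]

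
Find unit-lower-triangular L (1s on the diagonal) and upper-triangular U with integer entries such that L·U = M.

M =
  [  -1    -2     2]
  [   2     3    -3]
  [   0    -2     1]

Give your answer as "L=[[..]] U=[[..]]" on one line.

L=[[1,0,0],[-2,1,0],[0,2,1]] U=[[-1,-2,2],[0,-1,1],[0,0,-1]]

  r1 -= -2·r0 → [0,-1,1]
  r2 -= 0·r0 → [0,-2,1]
  r2 -= 2·r1 → [0,0,-1]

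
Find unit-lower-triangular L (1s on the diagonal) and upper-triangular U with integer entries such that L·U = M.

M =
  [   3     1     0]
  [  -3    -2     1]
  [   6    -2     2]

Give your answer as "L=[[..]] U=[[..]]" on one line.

  row1 -= -1·row0 → [0,-1,1]
  row2 -= 2·row0 → [0,-4,2]
  row2 -= 4·row1 → [0,0,-2]

L=[[1,0,0],[-1,1,0],[2,4,1]] U=[[3,1,0],[0,-1,1],[0,0,-2]]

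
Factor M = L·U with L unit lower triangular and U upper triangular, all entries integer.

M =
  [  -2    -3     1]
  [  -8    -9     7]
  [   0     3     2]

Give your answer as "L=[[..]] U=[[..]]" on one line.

  R1 -= 4·R0 → [0,3,3]
  R2 -= 0·R0 → [0,3,2]
  R2 -= 1·R1 → [0,0,-1]

L=[[1,0,0],[4,1,0],[0,1,1]] U=[[-2,-3,1],[0,3,3],[0,0,-1]]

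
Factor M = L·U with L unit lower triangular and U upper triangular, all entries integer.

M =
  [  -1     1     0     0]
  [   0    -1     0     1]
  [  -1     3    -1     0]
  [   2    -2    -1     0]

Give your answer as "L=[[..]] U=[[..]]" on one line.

  row1 -= 0·row0 → [0,-1,0,1]
  row2 -= 1·row0 → [0,2,-1,0]
  row3 -= -2·row0 → [0,0,-1,0]
  row2 -= -2·row1 → [0,0,-1,2]
  row3 -= 0·row1 → [0,0,-1,0]
  row3 -= 1·row2 → [0,0,0,-2]

L=[[1,0,0,0],[0,1,0,0],[1,-2,1,0],[-2,0,1,1]] U=[[-1,1,0,0],[0,-1,0,1],[0,0,-1,2],[0,0,0,-2]]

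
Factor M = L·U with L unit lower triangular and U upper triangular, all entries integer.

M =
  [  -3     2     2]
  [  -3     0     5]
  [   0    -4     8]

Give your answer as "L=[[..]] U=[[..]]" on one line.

L=[[1,0,0],[1,1,0],[0,2,1]] U=[[-3,2,2],[0,-2,3],[0,0,2]]

  R1 -= 1·R0 → [0,-2,3]
  R2 -= 0·R0 → [0,-4,8]
  R2 -= 2·R1 → [0,0,2]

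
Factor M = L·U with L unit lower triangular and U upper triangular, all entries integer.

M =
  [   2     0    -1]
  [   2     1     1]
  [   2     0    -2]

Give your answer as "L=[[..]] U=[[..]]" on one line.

L=[[1,0,0],[1,1,0],[1,0,1]] U=[[2,0,-1],[0,1,2],[0,0,-1]]

  row1 -= 1·row0 → [0,1,2]
  row2 -= 1·row0 → [0,0,-1]
  row2 -= 0·row1 → [0,0,-1]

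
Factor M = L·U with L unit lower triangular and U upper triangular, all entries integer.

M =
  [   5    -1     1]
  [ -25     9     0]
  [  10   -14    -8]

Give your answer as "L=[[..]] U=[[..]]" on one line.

  row1 -= -5·row0 → [0,4,5]
  row2 -= 2·row0 → [0,-12,-10]
  row2 -= -3·row1 → [0,0,5]

L=[[1,0,0],[-5,1,0],[2,-3,1]] U=[[5,-1,1],[0,4,5],[0,0,5]]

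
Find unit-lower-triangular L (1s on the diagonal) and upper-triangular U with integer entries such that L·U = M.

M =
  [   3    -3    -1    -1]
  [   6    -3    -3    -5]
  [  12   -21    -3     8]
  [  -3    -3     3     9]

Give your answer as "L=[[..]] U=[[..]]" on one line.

L=[[1,0,0,0],[2,1,0,0],[4,-3,1,0],[-1,-2,0,1]] U=[[3,-3,-1,-1],[0,3,-1,-3],[0,0,-2,3],[0,0,0,2]]

  R1 -= 2·R0 → [0,3,-1,-3]
  R2 -= 4·R0 → [0,-9,1,12]
  R3 -= -1·R0 → [0,-6,2,8]
  R2 -= -3·R1 → [0,0,-2,3]
  R3 -= -2·R1 → [0,0,0,2]
  R3 -= 0·R2 → [0,0,0,2]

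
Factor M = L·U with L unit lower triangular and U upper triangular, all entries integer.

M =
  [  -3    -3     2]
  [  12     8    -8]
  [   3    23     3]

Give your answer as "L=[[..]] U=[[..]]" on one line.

  row1 -= -4·row0 → [0,-4,0]
  row2 -= -1·row0 → [0,20,5]
  row2 -= -5·row1 → [0,0,5]

L=[[1,0,0],[-4,1,0],[-1,-5,1]] U=[[-3,-3,2],[0,-4,0],[0,0,5]]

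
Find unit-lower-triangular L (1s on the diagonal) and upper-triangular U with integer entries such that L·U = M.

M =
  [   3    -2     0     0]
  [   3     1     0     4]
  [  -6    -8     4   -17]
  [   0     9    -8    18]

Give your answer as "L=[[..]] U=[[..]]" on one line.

  R1 -= 1·R0 → [0,3,0,4]
  R2 -= -2·R0 → [0,-12,4,-17]
  R3 -= 0·R0 → [0,9,-8,18]
  R2 -= -4·R1 → [0,0,4,-1]
  R3 -= 3·R1 → [0,0,-8,6]
  R3 -= -2·R2 → [0,0,0,4]

L=[[1,0,0,0],[1,1,0,0],[-2,-4,1,0],[0,3,-2,1]] U=[[3,-2,0,0],[0,3,0,4],[0,0,4,-1],[0,0,0,4]]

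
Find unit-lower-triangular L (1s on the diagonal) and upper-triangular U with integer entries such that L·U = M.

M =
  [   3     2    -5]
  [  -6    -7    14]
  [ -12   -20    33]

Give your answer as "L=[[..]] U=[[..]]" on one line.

L=[[1,0,0],[-2,1,0],[-4,4,1]] U=[[3,2,-5],[0,-3,4],[0,0,-3]]

  r1 -= -2·r0 → [0,-3,4]
  r2 -= -4·r0 → [0,-12,13]
  r2 -= 4·r1 → [0,0,-3]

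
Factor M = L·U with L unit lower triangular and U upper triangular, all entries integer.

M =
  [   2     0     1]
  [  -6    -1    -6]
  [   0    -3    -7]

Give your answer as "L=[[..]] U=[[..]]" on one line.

  row1 -= -3·row0 → [0,-1,-3]
  row2 -= 0·row0 → [0,-3,-7]
  row2 -= 3·row1 → [0,0,2]

L=[[1,0,0],[-3,1,0],[0,3,1]] U=[[2,0,1],[0,-1,-3],[0,0,2]]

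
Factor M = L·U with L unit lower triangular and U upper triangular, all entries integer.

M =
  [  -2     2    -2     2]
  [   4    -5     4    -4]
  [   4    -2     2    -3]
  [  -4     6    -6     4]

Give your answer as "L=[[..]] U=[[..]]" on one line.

  row1 -= -2·row0 → [0,-1,0,0]
  row2 -= -2·row0 → [0,2,-2,1]
  row3 -= 2·row0 → [0,2,-2,0]
  row2 -= -2·row1 → [0,0,-2,1]
  row3 -= -2·row1 → [0,0,-2,0]
  row3 -= 1·row2 → [0,0,0,-1]

L=[[1,0,0,0],[-2,1,0,0],[-2,-2,1,0],[2,-2,1,1]] U=[[-2,2,-2,2],[0,-1,0,0],[0,0,-2,1],[0,0,0,-1]]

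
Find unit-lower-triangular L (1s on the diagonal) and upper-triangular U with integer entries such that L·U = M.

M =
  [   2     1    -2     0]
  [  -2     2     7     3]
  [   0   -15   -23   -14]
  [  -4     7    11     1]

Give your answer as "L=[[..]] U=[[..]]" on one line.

  row1 -= -1·row0 → [0,3,5,3]
  row2 -= 0·row0 → [0,-15,-23,-14]
  row3 -= -2·row0 → [0,9,7,1]
  row2 -= -5·row1 → [0,0,2,1]
  row3 -= 3·row1 → [0,0,-8,-8]
  row3 -= -4·row2 → [0,0,0,-4]

L=[[1,0,0,0],[-1,1,0,0],[0,-5,1,0],[-2,3,-4,1]] U=[[2,1,-2,0],[0,3,5,3],[0,0,2,1],[0,0,0,-4]]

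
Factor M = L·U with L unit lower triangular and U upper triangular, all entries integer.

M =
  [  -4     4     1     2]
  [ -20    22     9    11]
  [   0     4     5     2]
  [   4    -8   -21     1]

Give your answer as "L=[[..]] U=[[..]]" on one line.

L=[[1,0,0,0],[5,1,0,0],[0,2,1,0],[-1,-2,4,1]] U=[[-4,4,1,2],[0,2,4,1],[0,0,-3,0],[0,0,0,5]]

  R1 -= 5·R0 → [0,2,4,1]
  R2 -= 0·R0 → [0,4,5,2]
  R3 -= -1·R0 → [0,-4,-20,3]
  R2 -= 2·R1 → [0,0,-3,0]
  R3 -= -2·R1 → [0,0,-12,5]
  R3 -= 4·R2 → [0,0,0,5]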